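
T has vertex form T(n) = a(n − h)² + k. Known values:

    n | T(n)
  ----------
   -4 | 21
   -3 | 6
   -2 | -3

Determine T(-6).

First differences -15, -9; second difference 6 = 2a, so a = 3.
Expanding, the n-coefficient is −2ah = -6h; matching it to the data gives h = -1, and then k = -6.
So T(n) = 3(n + 1)² − 6.
T(-6) = 3·(-5)² − 6 = 69.

69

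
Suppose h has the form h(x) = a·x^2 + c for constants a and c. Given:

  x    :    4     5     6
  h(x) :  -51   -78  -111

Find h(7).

-150

From h(4) = -51 and h(5) = -78: 16a + c = -51 and 25a + c = -78.
Subtracting: 9a = -27, so a = -3; then c = -51 − (-3)·16 = -3.
So h(x) = -3x² − 3, and h(7) = -150.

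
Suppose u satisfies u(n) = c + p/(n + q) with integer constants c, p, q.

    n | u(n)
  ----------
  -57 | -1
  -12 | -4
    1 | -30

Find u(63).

1

(u(n) − c)(n + q) = p for each data point; the three points give a linear system in c and q, then p follows.
Solving: c = 0, q = -3, p = 60, so u(n) = 60/(n − 3).
Then u(63) = 0 + 60/60 = 1.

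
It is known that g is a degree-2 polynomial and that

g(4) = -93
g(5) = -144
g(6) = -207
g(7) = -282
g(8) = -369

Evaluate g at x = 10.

-579

First differences: -51, -63, -75, -87. Second differences: -12, -12, -12.
Level-2 differences are constant, so g has degree 2.
Fitting a degree-2 polynomial gives g(x) = -6x² + 3x - 9.
Then g(10) = -579.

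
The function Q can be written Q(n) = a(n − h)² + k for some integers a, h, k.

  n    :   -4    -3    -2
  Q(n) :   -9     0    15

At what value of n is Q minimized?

-5

First differences 9, 15; second difference 6 = 2a, so a = 3.
Expanding, the n-coefficient is −2ah = -6h; matching it to the data gives h = -5, and then k = -12.
So Q(n) = 3(n + 5)² − 12.
Hence h = -5.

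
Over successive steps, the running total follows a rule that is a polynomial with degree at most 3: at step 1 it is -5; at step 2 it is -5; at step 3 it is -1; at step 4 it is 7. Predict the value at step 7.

Write the value at k as g(k).
First differences: 0, 4, 8. Second differences: 4, 4.
Level-2 differences are constant, so g has degree 2.
Fitting a degree-2 polynomial gives g(k) = 2k² - 6k - 1.
Then g(7) = 55.

55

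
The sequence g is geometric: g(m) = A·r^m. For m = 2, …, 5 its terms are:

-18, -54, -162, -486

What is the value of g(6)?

-1458

Consecutive ratio: -54/(-18) = 3, and -162/(-54) = 3, so r = 3.
Then A·3^2 = -18 gives A = -2, and g(m) = -2·3^m.
g(6) = -2·3^6 = -1458.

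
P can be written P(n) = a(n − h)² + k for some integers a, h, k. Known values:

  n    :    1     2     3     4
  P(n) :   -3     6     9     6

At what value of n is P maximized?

First differences 9, 3, -3; second difference -6 = 2a, so a = -3.
Expanding, the n-coefficient is −2ah = 6h; matching it to the data gives h = 3, and then k = 9.
So P(n) = -3(n − 3)² + 9.
Hence h = 3.

3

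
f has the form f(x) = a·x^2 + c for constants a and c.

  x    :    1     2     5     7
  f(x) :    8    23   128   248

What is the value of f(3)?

From f(1) = 8 and f(2) = 23: 1a + c = 8 and 4a + c = 23.
Subtracting: 3a = 15, so a = 5; then c = 8 − 5·1 = 3.
So f(x) = 5x² + 3, and f(3) = 48.

48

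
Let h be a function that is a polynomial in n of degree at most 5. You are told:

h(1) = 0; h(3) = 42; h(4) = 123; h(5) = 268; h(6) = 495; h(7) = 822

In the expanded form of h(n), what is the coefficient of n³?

Write h(n) = an^5 + bn^4 + cn³ + dn² + en + p; the 6 given values yield a linear system in the 6 coefficients.
Solving, the top 2 coefficients vanish, and h(n) = 3n³ - 4n² - 2n + 3.
The coefficient of n³ is 3.

3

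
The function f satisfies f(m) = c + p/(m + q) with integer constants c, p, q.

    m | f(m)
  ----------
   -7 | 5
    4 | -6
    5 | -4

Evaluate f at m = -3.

(f(m) − c)(m + q) = p for each data point; the three points give a linear system in c and q, then p follows.
Solving: c = 2, q = -1, p = -24, so f(m) = 2 − 24/(m − 1).
Then f(-3) = 2 − 24/(-4) = 8.

8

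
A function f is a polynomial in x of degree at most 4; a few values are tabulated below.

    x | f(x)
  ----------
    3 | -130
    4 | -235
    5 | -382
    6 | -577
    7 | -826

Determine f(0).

First differences: -105, -147, -195, -249. Second differences: -42, -48, -54. Third differences: -6, -6.
Level-3 differences are constant, so f has degree 3.
Fitting a degree-3 polynomial gives f(x) = -x³ - 9x² - 5x - 7.
Then f(0) = -7.

-7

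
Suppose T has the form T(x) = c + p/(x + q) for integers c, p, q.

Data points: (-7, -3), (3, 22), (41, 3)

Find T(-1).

(T(x) − c)(x + q) = p for each data point; the three points give a linear system in c and q, then p follows.
Solving: c = 2, q = -1, p = 40, so T(x) = 2 + 40/(x − 1).
Then T(-1) = 2 + 40/(-2) = -18.

-18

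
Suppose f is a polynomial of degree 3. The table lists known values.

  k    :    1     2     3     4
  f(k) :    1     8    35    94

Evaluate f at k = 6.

Write f(k) = ak³ + bk² + ck + d; the 4 given values yield a linear system in the 4 coefficients.
Solving, f(k) = 2k³ - 2k² - k + 2.
Then f(6) = 356.

356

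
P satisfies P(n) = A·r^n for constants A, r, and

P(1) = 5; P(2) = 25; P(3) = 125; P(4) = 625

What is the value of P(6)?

Consecutive ratio: 25/5 = 5, and 125/25 = 5, so r = 5.
Then A·5^1 = 5 gives A = 1, and P(n) = 1·5^n.
P(6) = 1·5^6 = 15625.

15625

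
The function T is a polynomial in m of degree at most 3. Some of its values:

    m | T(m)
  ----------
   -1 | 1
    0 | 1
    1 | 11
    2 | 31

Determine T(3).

61

First differences: 0, 10, 20. Second differences: 10, 10.
Level-2 differences are constant, so T has degree 2.
Extending the table by one column gives the next first difference 30, so T(3) = 31 + 30 = 61.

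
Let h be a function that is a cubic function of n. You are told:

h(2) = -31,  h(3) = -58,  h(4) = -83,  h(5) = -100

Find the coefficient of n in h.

Write h(n) = an³ + bn² + cn + d; the 4 given values yield a linear system in the 4 coefficients.
Solving, h(n) = n³ - 8n² - 6n + 5.
The coefficient of n is -6.

-6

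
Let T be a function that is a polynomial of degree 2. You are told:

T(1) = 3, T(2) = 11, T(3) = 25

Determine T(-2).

Write T(m) = am² + bm + c; the 3 given values yield a linear system in the 3 coefficients.
Solving, T(m) = 3m² - m + 1.
Then T(-2) = 15.

15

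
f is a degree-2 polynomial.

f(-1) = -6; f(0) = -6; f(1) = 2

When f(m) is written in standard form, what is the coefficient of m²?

4

Write f(m) = am² + bm + c; the 3 given values yield a linear system in the 3 coefficients.
Solving, f(m) = 4m² + 4m - 6.
The coefficient of m² is 4.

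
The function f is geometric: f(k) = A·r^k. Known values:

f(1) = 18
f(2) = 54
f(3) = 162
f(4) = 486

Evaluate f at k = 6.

4374

Consecutive ratio: 54/18 = 3, and 162/54 = 3, so r = 3.
Then A·3^1 = 18 gives A = 6, and f(k) = 6·3^k.
f(6) = 6·3^6 = 4374.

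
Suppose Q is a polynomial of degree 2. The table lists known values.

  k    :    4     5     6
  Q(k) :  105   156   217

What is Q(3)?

Write Q(k) = ak² + bk + c; the 3 given values yield a linear system in the 3 coefficients.
Solving, Q(k) = 5k² + 6k + 1.
Then Q(3) = 64.

64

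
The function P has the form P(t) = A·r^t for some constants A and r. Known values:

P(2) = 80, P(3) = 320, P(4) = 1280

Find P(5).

5120

Consecutive ratio: 320/80 = 4, and 1280/320 = 4, so r = 4.
Then A·4^2 = 80 gives A = 5, and P(t) = 5·4^t.
P(5) = 5·4^5 = 5120.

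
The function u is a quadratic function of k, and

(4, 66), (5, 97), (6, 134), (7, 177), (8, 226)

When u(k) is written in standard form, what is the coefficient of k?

First differences: 31, 37, 43, 49. Second differences: 6, 6, 6.
Level-2 differences are constant, so u has degree 2.
Fitting a degree-2 polynomial gives u(k) = 3k² + 4k + 2.
The coefficient of k is 4.

4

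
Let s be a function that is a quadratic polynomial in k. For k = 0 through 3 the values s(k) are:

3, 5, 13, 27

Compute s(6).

105

First differences: 2, 8, 14. Second differences: 6, 6.
Level-2 differences are constant, so s has degree 2.
Fitting a degree-2 polynomial gives s(k) = 3k² - k + 3.
Then s(6) = 105.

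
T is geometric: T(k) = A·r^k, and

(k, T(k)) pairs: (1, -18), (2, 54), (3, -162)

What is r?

Consecutive ratio: 54/(-18) = -3, and -162/54 = -3, so r = -3.
Then A·(-3)^1 = -18 gives A = 6, and T(k) = 6·(-3)^k.

-3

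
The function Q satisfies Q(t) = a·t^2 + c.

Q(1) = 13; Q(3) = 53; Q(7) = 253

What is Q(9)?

413

From Q(1) = 13 and Q(3) = 53: 1a + c = 13 and 9a + c = 53.
Subtracting: 8a = 40, so a = 5; then c = 13 − 5·1 = 8.
So Q(t) = 5t² + 8, and Q(9) = 413.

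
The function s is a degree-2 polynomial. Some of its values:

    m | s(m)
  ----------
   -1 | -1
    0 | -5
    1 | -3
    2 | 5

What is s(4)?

39

First differences: -4, 2, 8. Second differences: 6, 6.
Level-2 differences are constant, so s has degree 2.
Fitting a degree-2 polynomial gives s(m) = 3m² - m - 5.
Then s(4) = 39.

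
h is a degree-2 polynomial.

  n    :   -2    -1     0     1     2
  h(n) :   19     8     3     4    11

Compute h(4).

First differences: -11, -5, 1, 7. Second differences: 6, 6, 6.
Level-2 differences are constant, so h has degree 2.
Fitting a degree-2 polynomial gives h(n) = 3n² - 2n + 3.
Then h(4) = 43.

43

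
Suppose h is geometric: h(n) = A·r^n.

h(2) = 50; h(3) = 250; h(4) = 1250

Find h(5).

Consecutive ratio: 250/50 = 5, and 1250/250 = 5, so r = 5.
Then A·5^2 = 50 gives A = 2, and h(n) = 2·5^n.
h(5) = 2·5^5 = 6250.

6250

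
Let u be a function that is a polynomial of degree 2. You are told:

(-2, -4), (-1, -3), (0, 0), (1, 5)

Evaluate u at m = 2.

Write u(m) = am² + bm + c; the 4 given values yield a linear system in the 3 coefficients.
Solving, u(m) = m² + 4m.
Then u(2) = 12.

12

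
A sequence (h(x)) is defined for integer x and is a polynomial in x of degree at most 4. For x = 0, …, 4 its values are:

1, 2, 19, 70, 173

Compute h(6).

607

First differences: 1, 17, 51, 103. Second differences: 16, 34, 52. Third differences: 18, 18.
Level-3 differences are constant, so h has degree 3.
Fitting a degree-3 polynomial gives h(x) = 3x³ - x² - x + 1.
Then h(6) = 607.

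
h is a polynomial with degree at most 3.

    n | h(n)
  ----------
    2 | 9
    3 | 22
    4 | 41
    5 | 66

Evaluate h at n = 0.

1

First differences: 13, 19, 25. Second differences: 6, 6.
Level-2 differences are constant, so h has degree 2.
Fitting a degree-2 polynomial gives h(n) = 3n² - 2n + 1.
Then h(0) = 1.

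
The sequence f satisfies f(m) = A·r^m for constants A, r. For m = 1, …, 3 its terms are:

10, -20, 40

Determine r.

-2

Consecutive ratio: -20/10 = -2, and 40/(-20) = -2, so r = -2.
Then A·(-2)^1 = 10 gives A = -5, and f(m) = -5·(-2)^m.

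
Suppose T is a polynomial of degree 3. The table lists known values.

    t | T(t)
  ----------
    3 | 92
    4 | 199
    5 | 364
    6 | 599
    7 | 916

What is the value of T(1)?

4

First differences: 107, 165, 235, 317. Second differences: 58, 70, 82. Third differences: 12, 12.
Level-3 differences are constant, so T has degree 3.
Fitting a degree-3 polynomial gives T(t) = 2t³ + 5t² - 2t - 1.
Then T(1) = 4.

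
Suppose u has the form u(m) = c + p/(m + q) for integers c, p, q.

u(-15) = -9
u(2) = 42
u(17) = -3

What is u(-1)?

(u(m) − c)(m + q) = p for each data point; the three points give a linear system in c and q, then p follows.
Solving: c = -6, q = -1, p = 48, so u(m) = -6 + 48/(m − 1).
Then u(-1) = -6 + 48/(-2) = -30.

-30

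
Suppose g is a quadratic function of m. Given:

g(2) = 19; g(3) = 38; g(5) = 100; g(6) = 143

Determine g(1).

8

Write g(m) = am² + bm + c; the 4 given values yield a linear system in the 3 coefficients.
Solving, g(m) = 4m² - m + 5.
Then g(1) = 8.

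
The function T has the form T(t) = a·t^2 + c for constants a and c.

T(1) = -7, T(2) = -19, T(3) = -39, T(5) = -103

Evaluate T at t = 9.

-327

From T(1) = -7 and T(2) = -19: 1a + c = -7 and 4a + c = -19.
Subtracting: 3a = -12, so a = -4; then c = -7 − (-4)·1 = -3.
So T(t) = -4t² − 3, and T(9) = -327.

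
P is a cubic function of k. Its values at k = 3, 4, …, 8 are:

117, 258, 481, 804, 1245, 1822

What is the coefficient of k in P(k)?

-5

First differences: 141, 223, 323, 441, 577. Second differences: 82, 100, 118, 136. Third differences: 18, 18, 18.
Level-3 differences are constant, so P has degree 3.
Fitting a degree-3 polynomial gives P(k) = 3k³ + 5k² - 5k + 6.
The coefficient of k is -5.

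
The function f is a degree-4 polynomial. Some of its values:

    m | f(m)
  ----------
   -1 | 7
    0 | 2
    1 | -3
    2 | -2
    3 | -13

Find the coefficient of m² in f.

1

Write f(m) = am^4 + bm³ + cm² + dm + e; the 5 given values yield a linear system in the 5 coefficients.
Solving, f(m) = -m^4 + 3m³ + m² - 8m + 2.
The coefficient of m² is 1.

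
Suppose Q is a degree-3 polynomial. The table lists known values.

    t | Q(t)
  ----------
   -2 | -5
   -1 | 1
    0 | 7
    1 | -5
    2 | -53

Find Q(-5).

First differences: 6, 6, -12, -48. Second differences: 0, -18, -36. Third differences: -18, -18.
Level-3 differences are constant, so Q has degree 3.
Fitting a degree-3 polynomial gives Q(t) = -3t³ - 9t² + 7.
Then Q(-5) = 157.

157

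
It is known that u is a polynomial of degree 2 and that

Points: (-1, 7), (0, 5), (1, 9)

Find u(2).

Write u(t) = at² + bt + c; the 3 given values yield a linear system in the 3 coefficients.
Solving, u(t) = 3t² + t + 5.
Then u(2) = 19.

19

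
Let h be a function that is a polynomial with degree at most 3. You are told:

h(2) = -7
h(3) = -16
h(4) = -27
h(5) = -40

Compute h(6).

First differences: -9, -11, -13. Second differences: -2, -2.
Level-2 differences are constant, so h has degree 2.
Fitting a degree-2 polynomial gives h(k) = -k² - 4k + 5.
Then h(6) = -55.

-55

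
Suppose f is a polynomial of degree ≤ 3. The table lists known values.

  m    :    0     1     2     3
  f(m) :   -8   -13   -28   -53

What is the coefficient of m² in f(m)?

First differences: -5, -15, -25. Second differences: -10, -10.
Level-2 differences are constant, so f has degree 2.
Fitting a degree-2 polynomial gives f(m) = -5m² - 8.
The coefficient of m² is -5.

-5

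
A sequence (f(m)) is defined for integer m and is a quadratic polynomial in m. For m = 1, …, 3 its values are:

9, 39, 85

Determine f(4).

Write f(m) = am² + bm + c; the 3 given values yield a linear system in the 3 coefficients.
Solving, f(m) = 8m² + 6m - 5.
Then f(4) = 147.

147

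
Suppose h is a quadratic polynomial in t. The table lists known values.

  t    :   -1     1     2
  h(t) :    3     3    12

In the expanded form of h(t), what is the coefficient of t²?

3

Write h(t) = at² + bt + c; the 3 given values yield a linear system in the 3 coefficients.
Solving, h(t) = 3t².
The coefficient of t² is 3.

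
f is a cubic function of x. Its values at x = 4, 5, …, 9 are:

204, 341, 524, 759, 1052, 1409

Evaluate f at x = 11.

First differences: 137, 183, 235, 293, 357. Second differences: 46, 52, 58, 64. Third differences: 6, 6, 6.
Level-3 differences are constant, so f has degree 3.
Fitting a degree-3 polynomial gives f(x) = x³ + 8x² + 4x - 4.
Then f(11) = 2339.

2339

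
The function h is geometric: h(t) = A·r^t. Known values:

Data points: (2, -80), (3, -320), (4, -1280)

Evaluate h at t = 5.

-5120

Consecutive ratio: -320/(-80) = 4, and -1280/(-320) = 4, so r = 4.
Then A·4^2 = -80 gives A = -5, and h(t) = -5·4^t.
h(5) = -5·4^5 = -5120.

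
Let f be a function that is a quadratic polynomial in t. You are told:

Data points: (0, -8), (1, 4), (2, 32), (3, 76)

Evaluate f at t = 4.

136

Write f(t) = at² + bt + c; the 4 given values yield a linear system in the 3 coefficients.
Solving, f(t) = 8t² + 4t - 8.
Then f(4) = 136.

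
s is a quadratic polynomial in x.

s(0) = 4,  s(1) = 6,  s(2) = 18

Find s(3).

40

Write s(x) = ax² + bx + c; the 3 given values yield a linear system in the 3 coefficients.
Solving, s(x) = 5x² - 3x + 4.
Then s(3) = 40.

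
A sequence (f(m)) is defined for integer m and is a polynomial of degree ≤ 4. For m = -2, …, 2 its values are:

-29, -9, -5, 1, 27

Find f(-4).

-189

First differences: 20, 4, 6, 26. Second differences: -16, 2, 20. Third differences: 18, 18.
Level-3 differences are constant, so f has degree 3.
Fitting a degree-3 polynomial gives f(m) = 3m³ + m² + 2m - 5.
Then f(-4) = -189.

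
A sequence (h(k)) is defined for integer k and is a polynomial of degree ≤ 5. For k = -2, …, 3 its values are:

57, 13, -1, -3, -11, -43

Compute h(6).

Write h(k) = ak^5 + bk^4 + ck³ + dk² + ek + p; the 6 given values yield a linear system in the 6 coefficients.
Solving, the top 2 coefficients vanish, and h(k) = -3k³ + 6k² - 5k - 1.
Then h(6) = -463.

-463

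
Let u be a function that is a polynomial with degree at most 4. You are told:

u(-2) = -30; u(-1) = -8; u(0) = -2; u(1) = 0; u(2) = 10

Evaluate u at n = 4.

102

Write u(n) = an^4 + bn³ + cn² + dn + e; the 5 given values yield a linear system in the 5 coefficients.
Solving, the leading coefficient vanishes, and u(n) = 2n³ - 2n² + 2n - 2.
Then u(4) = 102.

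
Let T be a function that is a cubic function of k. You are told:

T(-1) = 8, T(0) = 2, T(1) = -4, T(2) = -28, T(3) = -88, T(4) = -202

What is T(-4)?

206

Write T(k) = ak³ + bk² + ck + d; the 6 given values yield a linear system in the 4 coefficients.
Solving, T(k) = -3k³ - 3k + 2.
Then T(-4) = 206.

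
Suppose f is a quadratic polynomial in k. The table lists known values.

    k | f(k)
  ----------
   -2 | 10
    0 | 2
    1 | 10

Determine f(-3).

26

Write f(k) = ak² + bk + c; the 3 given values yield a linear system in the 3 coefficients.
Solving, f(k) = 4k² + 4k + 2.
Then f(-3) = 26.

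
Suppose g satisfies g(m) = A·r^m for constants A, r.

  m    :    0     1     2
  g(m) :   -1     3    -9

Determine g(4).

Consecutive ratio: 3/(-1) = -3, and -9/3 = -3, so r = -3.
Then A·(-3)^0 = -1 gives A = -1, and g(m) = -1·(-3)^m.
g(4) = -1·(-3)^4 = -81.

-81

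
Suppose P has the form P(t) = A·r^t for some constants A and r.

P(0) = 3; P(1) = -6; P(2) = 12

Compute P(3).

-24

Consecutive ratio: -6/3 = -2, and 12/(-6) = -2, so r = -2.
Then A·(-2)^0 = 3 gives A = 3, and P(t) = 3·(-2)^t.
P(3) = 3·(-2)^3 = -24.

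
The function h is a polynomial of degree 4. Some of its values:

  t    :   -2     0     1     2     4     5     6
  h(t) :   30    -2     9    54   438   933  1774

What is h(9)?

7873

Write h(t) = at^4 + bt³ + ct² + dt + e; the 7 given values yield a linear system in the 5 coefficients.
Solving, h(t) = t^4 + t³ + 7t² + 2t - 2.
Then h(9) = 7873.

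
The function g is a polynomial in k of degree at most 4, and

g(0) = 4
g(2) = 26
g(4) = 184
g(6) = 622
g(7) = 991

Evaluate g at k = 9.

Write g(k) = ak^4 + bk³ + ck² + dk + e; the 5 given values yield a linear system in the 5 coefficients.
Solving, the leading coefficient vanishes, and g(k) = 3k³ - k² + k + 4.
Then g(9) = 2119.

2119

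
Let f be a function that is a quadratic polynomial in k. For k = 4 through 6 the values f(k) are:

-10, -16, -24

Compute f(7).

-34

Write f(k) = ak² + bk + c; the 3 given values yield a linear system in the 3 coefficients.
Solving, f(k) = -k² + 3k - 6.
Then f(7) = -34.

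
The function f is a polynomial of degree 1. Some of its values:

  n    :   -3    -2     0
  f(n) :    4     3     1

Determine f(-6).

7

Write f(n) = an + b; the 3 given values yield a linear system in the 2 coefficients.
Solving, f(n) = -n + 1.
Then f(-6) = 7.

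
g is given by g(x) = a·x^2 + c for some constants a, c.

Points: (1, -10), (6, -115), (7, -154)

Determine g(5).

-82

From g(1) = -10 and g(6) = -115: 1a + c = -10 and 36a + c = -115.
Subtracting: 35a = -105, so a = -3; then c = -10 − (-3)·1 = -7.
So g(x) = -3x² − 7, and g(5) = -82.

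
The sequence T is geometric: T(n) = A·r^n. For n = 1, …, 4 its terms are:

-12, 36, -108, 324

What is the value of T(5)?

Consecutive ratio: 36/(-12) = -3, and -108/36 = -3, so r = -3.
Then A·(-3)^1 = -12 gives A = 4, and T(n) = 4·(-3)^n.
T(5) = 4·(-3)^5 = -972.

-972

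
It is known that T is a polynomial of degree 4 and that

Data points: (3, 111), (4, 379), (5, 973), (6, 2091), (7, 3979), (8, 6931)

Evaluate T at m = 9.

11289

First differences: 268, 594, 1118, 1888, 2952. Second differences: 326, 524, 770, 1064. Third differences: 198, 246, 294. Fourth differences: 48, 48.
Level-4 differences are constant, so T has degree 4.
Extending the table by one column gives the next first difference 4358, so T(9) = 6931 + 4358 = 11289.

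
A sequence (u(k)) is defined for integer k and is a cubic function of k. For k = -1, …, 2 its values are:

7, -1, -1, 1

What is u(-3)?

Write u(k) = ak³ + bk² + ck + d; the 4 given values yield a linear system in the 4 coefficients.
Solving, u(k) = -k³ + 4k² - 3k - 1.
Then u(-3) = 71.

71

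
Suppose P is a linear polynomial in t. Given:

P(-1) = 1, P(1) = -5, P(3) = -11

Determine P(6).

Write P(t) = at + b; the 3 given values yield a linear system in the 2 coefficients.
Solving, P(t) = -3t - 2.
Then P(6) = -20.

-20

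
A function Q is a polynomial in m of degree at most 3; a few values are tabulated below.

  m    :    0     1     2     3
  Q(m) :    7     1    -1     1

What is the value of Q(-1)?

Write Q(m) = am³ + bm² + cm + d; the 4 given values yield a linear system in the 4 coefficients.
Solving, the leading coefficient vanishes, and Q(m) = 2m² - 8m + 7.
Then Q(-1) = 17.

17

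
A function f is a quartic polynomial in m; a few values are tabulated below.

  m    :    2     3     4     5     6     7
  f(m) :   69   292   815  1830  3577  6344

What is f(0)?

First differences: 223, 523, 1015, 1747, 2767. Second differences: 300, 492, 732, 1020. Third differences: 192, 240, 288. Fourth differences: 48, 48.
Level-4 differences are constant, so f has degree 4.
Fitting a degree-4 polynomial gives f(m) = 2m^4 + 4m³ + 4m² - 3m - 5.
The constant term is f(0) = -5.

-5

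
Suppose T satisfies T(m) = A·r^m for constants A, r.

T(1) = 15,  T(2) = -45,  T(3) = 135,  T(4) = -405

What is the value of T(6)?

Consecutive ratio: -45/15 = -3, and 135/(-45) = -3, so r = -3.
Then A·(-3)^1 = 15 gives A = -5, and T(m) = -5·(-3)^m.
T(6) = -5·(-3)^6 = -3645.

-3645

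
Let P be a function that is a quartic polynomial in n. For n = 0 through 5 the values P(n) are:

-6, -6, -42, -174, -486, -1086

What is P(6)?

Write P(n) = an^4 + bn³ + cn² + dn + e; the 6 given values yield a linear system in the 5 coefficients.
Solving, P(n) = -n^4 - 4n³ + n² + 4n - 6.
Then P(6) = -2106.

-2106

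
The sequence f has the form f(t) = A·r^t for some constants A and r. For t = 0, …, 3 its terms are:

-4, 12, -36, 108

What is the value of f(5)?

Consecutive ratio: 12/(-4) = -3, and -36/12 = -3, so r = -3.
Then A·(-3)^0 = -4 gives A = -4, and f(t) = -4·(-3)^t.
f(5) = -4·(-3)^5 = 972.

972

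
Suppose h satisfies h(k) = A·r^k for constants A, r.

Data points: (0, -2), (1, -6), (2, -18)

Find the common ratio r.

Consecutive ratio: -6/(-2) = 3, and -18/(-6) = 3, so r = 3.
Then A·3^0 = -2 gives A = -2, and h(k) = -2·3^k.

3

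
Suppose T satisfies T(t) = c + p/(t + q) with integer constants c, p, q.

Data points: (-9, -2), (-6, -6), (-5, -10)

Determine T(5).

(T(t) − c)(t + q) = p for each data point; the three points give a linear system in c and q, then p follows.
Solving: c = 2, q = 3, p = 24, so T(t) = 2 + 24/(t + 3).
Then T(5) = 2 + 24/8 = 5.

5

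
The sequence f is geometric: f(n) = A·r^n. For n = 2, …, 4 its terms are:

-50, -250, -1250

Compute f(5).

-6250

Consecutive ratio: -250/(-50) = 5, and -1250/(-250) = 5, so r = 5.
Then A·5^2 = -50 gives A = -2, and f(n) = -2·5^n.
f(5) = -2·5^5 = -6250.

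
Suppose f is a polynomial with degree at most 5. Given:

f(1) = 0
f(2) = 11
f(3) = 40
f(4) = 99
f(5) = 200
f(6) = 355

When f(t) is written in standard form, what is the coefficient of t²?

Write f(t) = at^5 + bt^4 + ct³ + dt² + et + p; the 6 given values yield a linear system in the 6 coefficients.
Solving, the top 2 coefficients vanish, and f(t) = 2t³ - 3t² + 6t - 5.
The coefficient of t² is -3.

-3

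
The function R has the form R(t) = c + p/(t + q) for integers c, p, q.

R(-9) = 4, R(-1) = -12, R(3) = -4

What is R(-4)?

24

(R(t) − c)(t + q) = p for each data point; the three points give a linear system in c and q, then p follows.
Solving: c = 0, q = 3, p = -24, so R(t) = -24/(t + 3).
Then R(-4) = 0 − 24/(-1) = 24.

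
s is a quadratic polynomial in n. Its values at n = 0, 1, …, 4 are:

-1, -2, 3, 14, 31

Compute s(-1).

First differences: -1, 5, 11, 17. Second differences: 6, 6, 6.
Level-2 differences are constant, so s has degree 2.
Fitting a degree-2 polynomial gives s(n) = 3n² - 4n - 1.
Then s(-1) = 6.

6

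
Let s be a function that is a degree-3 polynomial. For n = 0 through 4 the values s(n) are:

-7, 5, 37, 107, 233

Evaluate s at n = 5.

433

First differences: 12, 32, 70, 126. Second differences: 20, 38, 56. Third differences: 18, 18.
Level-3 differences are constant, so s has degree 3.
Fitting a degree-3 polynomial gives s(n) = 3n³ + n² + 8n - 7.
Then s(5) = 433.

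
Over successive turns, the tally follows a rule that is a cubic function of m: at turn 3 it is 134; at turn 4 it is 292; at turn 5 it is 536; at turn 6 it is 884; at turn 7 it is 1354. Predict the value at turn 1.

Write the value at m as T(m).
First differences: 158, 244, 348, 470. Second differences: 86, 104, 122. Third differences: 18, 18.
Level-3 differences are constant, so T has degree 3.
Fitting a degree-3 polynomial gives T(m) = 3m³ + 7m² - 2m - 4.
Then T(1) = 4.

4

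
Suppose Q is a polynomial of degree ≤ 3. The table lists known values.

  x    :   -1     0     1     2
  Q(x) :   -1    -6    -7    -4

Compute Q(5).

29

First differences: -5, -1, 3. Second differences: 4, 4.
Level-2 differences are constant, so Q has degree 2.
Fitting a degree-2 polynomial gives Q(x) = 2x² - 3x - 6.
Then Q(5) = 29.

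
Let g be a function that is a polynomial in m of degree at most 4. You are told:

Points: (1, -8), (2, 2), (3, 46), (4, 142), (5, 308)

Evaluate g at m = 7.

Write g(m) = am^4 + bm³ + cm² + dm + e; the 5 given values yield a linear system in the 5 coefficients.
Solving, the leading coefficient vanishes, and g(m) = 3m³ - m² - 8m - 2.
Then g(7) = 922.

922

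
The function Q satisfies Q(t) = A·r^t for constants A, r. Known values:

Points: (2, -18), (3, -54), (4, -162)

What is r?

Consecutive ratio: -54/(-18) = 3, and -162/(-54) = 3, so r = 3.
Then A·3^2 = -18 gives A = -2, and Q(t) = -2·3^t.

3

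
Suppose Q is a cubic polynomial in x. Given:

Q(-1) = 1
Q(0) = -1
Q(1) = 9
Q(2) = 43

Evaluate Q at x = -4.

-41

Write Q(x) = ax³ + bx² + cx + d; the 4 given values yield a linear system in the 4 coefficients.
Solving, Q(x) = 2x³ + 6x² + 2x - 1.
Then Q(-4) = -41.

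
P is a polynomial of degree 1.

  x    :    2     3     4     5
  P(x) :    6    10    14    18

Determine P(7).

26

First differences: 4, 4, 4.
Level-1 differences are constant, so P has degree 1.
Fitting a degree-1 polynomial gives P(x) = 4x - 2.
Then P(7) = 26.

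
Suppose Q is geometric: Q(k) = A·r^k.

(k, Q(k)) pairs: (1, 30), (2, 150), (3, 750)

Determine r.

Consecutive ratio: 150/30 = 5, and 750/150 = 5, so r = 5.
Then A·5^1 = 30 gives A = 6, and Q(k) = 6·5^k.

5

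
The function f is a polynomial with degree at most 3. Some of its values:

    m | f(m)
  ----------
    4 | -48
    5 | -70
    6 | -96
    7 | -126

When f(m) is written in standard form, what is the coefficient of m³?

0

First differences: -22, -26, -30. Second differences: -4, -4.
Level-2 differences are constant, so f has degree 2.
Fitting a degree-2 polynomial gives f(m) = -2m² - 4m.
The coefficient of m³ is 0.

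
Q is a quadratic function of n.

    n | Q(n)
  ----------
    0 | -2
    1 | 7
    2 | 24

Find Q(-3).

Write Q(n) = an² + bn + c; the 3 given values yield a linear system in the 3 coefficients.
Solving, Q(n) = 4n² + 5n - 2.
Then Q(-3) = 19.

19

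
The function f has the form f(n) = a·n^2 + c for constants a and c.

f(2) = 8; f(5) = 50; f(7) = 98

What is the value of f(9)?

162

From f(2) = 8 and f(5) = 50: 4a + c = 8 and 25a + c = 50.
Subtracting: 21a = 42, so a = 2; then c = 8 − 2·4 = 0.
So f(n) = 2n² + 0, and f(9) = 162.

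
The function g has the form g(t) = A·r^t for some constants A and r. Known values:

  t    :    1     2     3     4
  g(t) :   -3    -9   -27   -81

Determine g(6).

-729

Consecutive ratio: -9/(-3) = 3, and -27/(-9) = 3, so r = 3.
Then A·3^1 = -3 gives A = -1, and g(t) = -1·3^t.
g(6) = -1·3^6 = -729.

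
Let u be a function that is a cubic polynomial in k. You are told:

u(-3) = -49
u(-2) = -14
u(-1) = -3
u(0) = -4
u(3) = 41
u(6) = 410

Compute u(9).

1427

Write u(k) = ak³ + bk² + ck + d; the 6 given values yield a linear system in the 4 coefficients.
Solving, u(k) = 2k³ - 3k - 4.
Then u(9) = 1427.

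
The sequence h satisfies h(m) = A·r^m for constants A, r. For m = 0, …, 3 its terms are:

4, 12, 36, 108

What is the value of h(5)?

Consecutive ratio: 12/4 = 3, and 36/12 = 3, so r = 3.
Then A·3^0 = 4 gives A = 4, and h(m) = 4·3^m.
h(5) = 4·3^5 = 972.

972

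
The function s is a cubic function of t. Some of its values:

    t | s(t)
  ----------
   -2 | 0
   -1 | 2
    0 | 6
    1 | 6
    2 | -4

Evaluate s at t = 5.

-154

First differences: 2, 4, 0, -10. Second differences: 2, -4, -10. Third differences: -6, -6.
Level-3 differences are constant, so s has degree 3.
Fitting a degree-3 polynomial gives s(t) = -t³ - 2t² + 3t + 6.
Then s(5) = -154.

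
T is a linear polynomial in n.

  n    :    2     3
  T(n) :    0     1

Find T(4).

Write T(n) = an + b; the 2 given values yield a linear system in the 2 coefficients.
Solving, T(n) = n - 2.
Then T(4) = 2.

2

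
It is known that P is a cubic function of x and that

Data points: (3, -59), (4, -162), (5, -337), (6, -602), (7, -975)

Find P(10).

First differences: -103, -175, -265, -373. Second differences: -72, -90, -108. Third differences: -18, -18.
Level-3 differences are constant, so P has degree 3.
Fitting a degree-3 polynomial gives P(x) = -3x³ + 8x - 2.
Then P(10) = -2922.

-2922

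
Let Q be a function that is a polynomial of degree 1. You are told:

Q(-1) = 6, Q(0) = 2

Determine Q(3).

Write Q(m) = am + b; the 2 given values yield a linear system in the 2 coefficients.
Solving, Q(m) = -4m + 2.
Then Q(3) = -10.

-10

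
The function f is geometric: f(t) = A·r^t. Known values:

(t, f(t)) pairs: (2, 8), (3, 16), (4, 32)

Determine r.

Consecutive ratio: 16/8 = 2, and 32/16 = 2, so r = 2.
Then A·2^2 = 8 gives A = 2, and f(t) = 2·2^t.

2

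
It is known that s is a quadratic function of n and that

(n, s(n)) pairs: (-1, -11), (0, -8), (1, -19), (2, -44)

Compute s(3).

-83

Write s(n) = an² + bn + c; the 4 given values yield a linear system in the 3 coefficients.
Solving, s(n) = -7n² - 4n - 8.
Then s(3) = -83.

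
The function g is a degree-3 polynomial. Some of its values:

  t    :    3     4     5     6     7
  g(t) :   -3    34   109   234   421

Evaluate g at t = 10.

1474

First differences: 37, 75, 125, 187. Second differences: 38, 50, 62. Third differences: 12, 12.
Level-3 differences are constant, so g has degree 3.
Fitting a degree-3 polynomial gives g(t) = 2t³ - 5t² - 2t - 6.
Then g(10) = 1474.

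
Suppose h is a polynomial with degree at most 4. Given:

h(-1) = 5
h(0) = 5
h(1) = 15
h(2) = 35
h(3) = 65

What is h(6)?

First differences: 0, 10, 20, 30. Second differences: 10, 10, 10.
Level-2 differences are constant, so h has degree 2.
Fitting a degree-2 polynomial gives h(k) = 5k² + 5k + 5.
Then h(6) = 215.

215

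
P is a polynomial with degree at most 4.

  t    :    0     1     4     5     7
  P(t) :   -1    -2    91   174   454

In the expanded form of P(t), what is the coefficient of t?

Write P(t) = at^4 + bt³ + ct² + dt + e; the 5 given values yield a linear system in the 5 coefficients.
Solving, the leading coefficient vanishes, and P(t) = t³ + 3t² - 5t - 1.
The coefficient of t is -5.

-5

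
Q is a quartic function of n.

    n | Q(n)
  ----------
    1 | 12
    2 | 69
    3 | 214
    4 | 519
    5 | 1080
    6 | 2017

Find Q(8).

5619

Write Q(n) = an^4 + bn³ + cn² + dn + e; the 6 given values yield a linear system in the 5 coefficients.
Solving, Q(n) = n^4 + 2n³ + 7n² + 7n - 5.
Then Q(8) = 5619.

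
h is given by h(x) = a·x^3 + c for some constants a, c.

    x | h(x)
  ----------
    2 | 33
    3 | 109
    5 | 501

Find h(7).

From h(2) = 33 and h(3) = 109: 8a + c = 33 and 27a + c = 109.
Subtracting: 19a = 76, so a = 4; then c = 33 − 4·8 = 1.
So h(x) = 4x³ + 1, and h(7) = 1373.

1373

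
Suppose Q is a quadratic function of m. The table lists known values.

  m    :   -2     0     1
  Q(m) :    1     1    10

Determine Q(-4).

Write Q(m) = am² + bm + c; the 3 given values yield a linear system in the 3 coefficients.
Solving, Q(m) = 3m² + 6m + 1.
Then Q(-4) = 25.

25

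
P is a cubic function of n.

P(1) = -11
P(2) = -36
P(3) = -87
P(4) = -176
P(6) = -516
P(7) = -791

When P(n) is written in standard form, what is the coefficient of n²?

-1

Write P(n) = an³ + bn² + cn + d; the 6 given values yield a linear system in the 4 coefficients.
Solving, P(n) = -2n³ - n² - 8n.
The coefficient of n² is -1.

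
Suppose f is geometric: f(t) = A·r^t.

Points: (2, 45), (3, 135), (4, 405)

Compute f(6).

3645

Consecutive ratio: 135/45 = 3, and 405/135 = 3, so r = 3.
Then A·3^2 = 45 gives A = 5, and f(t) = 5·3^t.
f(6) = 5·3^6 = 3645.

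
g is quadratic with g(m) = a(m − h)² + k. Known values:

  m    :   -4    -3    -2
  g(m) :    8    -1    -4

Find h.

-2

First differences -9, -3; second difference 6 = 2a, so a = 3.
Expanding, the m-coefficient is −2ah = -6h; matching it to the data gives h = -2, and then k = -4.
So g(m) = 3(m + 2)² − 4.
Hence h = -2.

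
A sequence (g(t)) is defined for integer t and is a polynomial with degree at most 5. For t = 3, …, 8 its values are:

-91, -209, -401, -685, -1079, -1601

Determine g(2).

-29

First differences: -118, -192, -284, -394, -522. Second differences: -74, -92, -110, -128. Third differences: -18, -18, -18.
Level-3 differences are constant, so g has degree 3.
Fitting a degree-3 polynomial gives g(t) = -3t³ - t² - 1.
Then g(2) = -29.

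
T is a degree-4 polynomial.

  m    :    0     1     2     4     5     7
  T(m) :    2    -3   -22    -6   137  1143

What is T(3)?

Write T(m) = am^4 + bm³ + cm² + dm + e; the 6 given values yield a linear system in the 5 coefficients.
Solving, T(m) = m^4 - 3m³ - 5m² + 2m + 2.
Then T(3) = -37.

-37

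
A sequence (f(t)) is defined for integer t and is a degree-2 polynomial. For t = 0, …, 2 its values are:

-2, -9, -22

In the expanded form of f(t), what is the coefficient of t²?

Write f(t) = at² + bt + c; the 3 given values yield a linear system in the 3 coefficients.
Solving, f(t) = -3t² - 4t - 2.
The coefficient of t² is -3.

-3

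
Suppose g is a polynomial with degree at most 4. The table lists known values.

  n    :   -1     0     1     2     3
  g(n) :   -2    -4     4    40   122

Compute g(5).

First differences: -2, 8, 36, 82. Second differences: 10, 28, 46. Third differences: 18, 18.
Level-3 differences are constant, so g has degree 3.
Fitting a degree-3 polynomial gives g(n) = 3n³ + 5n² - 4.
Then g(5) = 496.

496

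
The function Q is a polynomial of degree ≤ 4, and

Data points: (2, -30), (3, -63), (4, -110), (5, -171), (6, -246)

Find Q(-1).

-15

Write Q(n) = an^4 + bn³ + cn² + dn + e; the 5 given values yield a linear system in the 5 coefficients.
Solving, the top 2 coefficients vanish, and Q(n) = -7n² + 2n - 6.
Then Q(-1) = -15.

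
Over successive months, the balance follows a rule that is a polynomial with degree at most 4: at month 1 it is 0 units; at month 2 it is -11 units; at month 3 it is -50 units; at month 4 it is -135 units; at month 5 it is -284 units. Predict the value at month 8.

-1295

Write the value at n as Q(n).
First differences: -11, -39, -85, -149. Second differences: -28, -46, -64. Third differences: -18, -18.
Level-3 differences are constant, so Q has degree 3.
Fitting a degree-3 polynomial gives Q(n) = -3n³ + 4n² - 2n + 1.
Then Q(8) = -1295.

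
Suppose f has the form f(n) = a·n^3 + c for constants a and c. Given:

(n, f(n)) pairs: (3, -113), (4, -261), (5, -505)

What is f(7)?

-1377

From f(3) = -113 and f(4) = -261: 27a + c = -113 and 64a + c = -261.
Subtracting: 37a = -148, so a = -4; then c = -113 − (-4)·27 = -5.
So f(n) = -4n³ − 5, and f(7) = -1377.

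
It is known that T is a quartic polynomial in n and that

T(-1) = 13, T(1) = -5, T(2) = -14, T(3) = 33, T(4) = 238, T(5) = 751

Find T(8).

Write T(n) = an^4 + bn³ + cn² + dn + e; the 6 given values yield a linear system in the 5 coefficients.
Solving, T(n) = 2n^4 - 3n³ - 4n² - 6n + 6.
Then T(8) = 6358.

6358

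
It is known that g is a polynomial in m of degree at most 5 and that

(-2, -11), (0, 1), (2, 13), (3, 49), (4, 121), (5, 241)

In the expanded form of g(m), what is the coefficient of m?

Write g(m) = am^5 + bm^4 + cm³ + dm² + em + p; the 6 given values yield a linear system in the 6 coefficients.
Solving, the top 2 coefficients vanish, and g(m) = 2m³ - 2m + 1.
The coefficient of m is -2.

-2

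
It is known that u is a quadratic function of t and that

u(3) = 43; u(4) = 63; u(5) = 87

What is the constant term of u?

Write u(t) = at² + bt + c; the 3 given values yield a linear system in the 3 coefficients.
Solving, u(t) = 2t² + 6t + 7.
The constant term is u(0) = 7.

7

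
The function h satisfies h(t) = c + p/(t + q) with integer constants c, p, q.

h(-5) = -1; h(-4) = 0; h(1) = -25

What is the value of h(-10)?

(h(t) − c)(t + q) = p for each data point; the three points give a linear system in c and q, then p follows.
Solving: c = -5, q = 0, p = -20, so h(t) = -5 − 20/(t + 0).
Then h(-10) = -5 − 20/(-10) = -3.

-3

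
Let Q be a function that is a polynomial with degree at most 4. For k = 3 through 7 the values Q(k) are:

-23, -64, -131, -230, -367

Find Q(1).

Write Q(k) = ak^4 + bk³ + ck² + dk + e; the 5 given values yield a linear system in the 5 coefficients.
Solving, the leading coefficient vanishes, and Q(k) = -k³ - k² + 3k + 4.
Then Q(1) = 5.

5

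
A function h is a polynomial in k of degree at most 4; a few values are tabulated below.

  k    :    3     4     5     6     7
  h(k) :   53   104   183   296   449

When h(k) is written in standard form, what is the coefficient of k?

First differences: 51, 79, 113, 153. Second differences: 28, 34, 40. Third differences: 6, 6.
Level-3 differences are constant, so h has degree 3.
Fitting a degree-3 polynomial gives h(k) = k³ + 2k² + 8.
The coefficient of k is 0.

0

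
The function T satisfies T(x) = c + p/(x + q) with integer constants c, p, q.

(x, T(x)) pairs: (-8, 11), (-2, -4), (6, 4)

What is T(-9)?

(T(x) − c)(x + q) = p for each data point; the three points give a linear system in c and q, then p follows.
Solving: c = 6, q = 4, p = -20, so T(x) = 6 − 20/(x + 4).
Then T(-9) = 6 − 20/(-5) = 10.

10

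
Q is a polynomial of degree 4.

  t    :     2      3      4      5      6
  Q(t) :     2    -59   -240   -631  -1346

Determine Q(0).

4

Write Q(t) = at^4 + bt³ + ct² + dt + e; the 5 given values yield a linear system in the 5 coefficients.
Solving, Q(t) = -t^4 - t³ + 4t² + 3t + 4.
Then Q(0) = 4.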